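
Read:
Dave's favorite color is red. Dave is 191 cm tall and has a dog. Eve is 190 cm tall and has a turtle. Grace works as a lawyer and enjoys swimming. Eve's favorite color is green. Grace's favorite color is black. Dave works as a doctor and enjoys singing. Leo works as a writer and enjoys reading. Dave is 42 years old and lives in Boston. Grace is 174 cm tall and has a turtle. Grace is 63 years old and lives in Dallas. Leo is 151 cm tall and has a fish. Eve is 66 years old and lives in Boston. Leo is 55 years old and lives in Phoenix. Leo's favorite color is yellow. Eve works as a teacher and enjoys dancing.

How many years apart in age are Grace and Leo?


63 vs 55, diff = 8

8


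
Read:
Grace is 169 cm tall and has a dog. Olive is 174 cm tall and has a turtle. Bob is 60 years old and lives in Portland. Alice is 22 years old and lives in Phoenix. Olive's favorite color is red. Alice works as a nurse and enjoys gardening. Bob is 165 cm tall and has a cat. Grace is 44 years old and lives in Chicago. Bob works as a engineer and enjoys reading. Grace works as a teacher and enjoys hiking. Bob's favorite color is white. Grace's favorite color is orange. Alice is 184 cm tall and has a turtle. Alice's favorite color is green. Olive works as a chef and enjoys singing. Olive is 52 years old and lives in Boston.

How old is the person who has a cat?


Person with cat is Bob, age 60

60


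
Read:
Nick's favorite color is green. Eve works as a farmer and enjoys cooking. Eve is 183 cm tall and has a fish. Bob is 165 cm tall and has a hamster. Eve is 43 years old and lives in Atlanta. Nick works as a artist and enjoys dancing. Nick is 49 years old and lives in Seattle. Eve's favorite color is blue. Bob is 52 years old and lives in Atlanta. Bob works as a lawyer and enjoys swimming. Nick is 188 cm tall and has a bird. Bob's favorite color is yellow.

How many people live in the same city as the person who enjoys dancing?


Person with hobby dancing is Nick, city Seattle. Count = 1

1


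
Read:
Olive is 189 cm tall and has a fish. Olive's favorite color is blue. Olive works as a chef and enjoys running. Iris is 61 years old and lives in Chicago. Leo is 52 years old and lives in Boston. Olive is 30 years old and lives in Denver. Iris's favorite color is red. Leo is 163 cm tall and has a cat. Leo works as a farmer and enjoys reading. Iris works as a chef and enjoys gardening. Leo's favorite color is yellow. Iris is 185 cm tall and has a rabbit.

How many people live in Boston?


Count in Boston: 1

1


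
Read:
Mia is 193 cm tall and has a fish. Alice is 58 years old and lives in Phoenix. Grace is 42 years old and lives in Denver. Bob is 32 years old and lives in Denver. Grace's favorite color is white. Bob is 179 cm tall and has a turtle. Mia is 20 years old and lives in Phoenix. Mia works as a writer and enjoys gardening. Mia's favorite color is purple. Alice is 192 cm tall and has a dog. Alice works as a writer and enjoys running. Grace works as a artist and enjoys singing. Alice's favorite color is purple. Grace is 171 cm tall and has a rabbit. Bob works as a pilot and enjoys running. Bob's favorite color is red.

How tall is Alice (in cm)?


Alice is 192 cm tall

192


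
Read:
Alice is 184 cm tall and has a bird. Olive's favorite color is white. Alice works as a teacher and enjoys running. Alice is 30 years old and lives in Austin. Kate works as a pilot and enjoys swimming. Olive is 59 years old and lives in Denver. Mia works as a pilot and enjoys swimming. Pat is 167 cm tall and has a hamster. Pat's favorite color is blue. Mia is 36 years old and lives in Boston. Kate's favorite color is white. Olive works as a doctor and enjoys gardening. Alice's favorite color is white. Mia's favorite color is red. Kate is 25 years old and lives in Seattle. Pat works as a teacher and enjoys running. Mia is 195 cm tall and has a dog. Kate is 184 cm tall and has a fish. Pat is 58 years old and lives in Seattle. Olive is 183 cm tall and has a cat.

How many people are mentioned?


People: Pat, Alice, Mia, Olive, Kate. Count = 5

5


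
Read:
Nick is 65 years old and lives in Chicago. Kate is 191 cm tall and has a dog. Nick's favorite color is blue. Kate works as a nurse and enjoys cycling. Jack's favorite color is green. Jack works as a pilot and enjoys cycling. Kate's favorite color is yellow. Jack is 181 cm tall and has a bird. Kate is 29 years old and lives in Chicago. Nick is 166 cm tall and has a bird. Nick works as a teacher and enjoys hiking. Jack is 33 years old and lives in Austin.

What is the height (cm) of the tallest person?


Tallest: Kate at 191 cm

191


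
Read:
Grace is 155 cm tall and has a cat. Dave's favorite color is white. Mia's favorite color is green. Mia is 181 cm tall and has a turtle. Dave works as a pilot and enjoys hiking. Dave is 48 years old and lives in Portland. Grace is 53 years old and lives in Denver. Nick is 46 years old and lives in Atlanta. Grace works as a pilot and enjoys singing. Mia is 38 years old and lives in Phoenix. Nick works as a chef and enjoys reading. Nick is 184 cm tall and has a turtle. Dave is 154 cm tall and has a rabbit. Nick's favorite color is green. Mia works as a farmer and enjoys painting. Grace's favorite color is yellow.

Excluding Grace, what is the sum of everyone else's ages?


Sum (excluding Grace): 132

132


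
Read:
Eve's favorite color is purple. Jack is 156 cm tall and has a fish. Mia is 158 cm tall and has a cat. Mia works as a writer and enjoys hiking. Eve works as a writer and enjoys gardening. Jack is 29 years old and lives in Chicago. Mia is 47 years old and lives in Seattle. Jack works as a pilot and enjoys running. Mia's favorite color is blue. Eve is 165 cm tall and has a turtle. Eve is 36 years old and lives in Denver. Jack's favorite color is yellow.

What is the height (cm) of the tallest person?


Tallest: Eve at 165 cm

165


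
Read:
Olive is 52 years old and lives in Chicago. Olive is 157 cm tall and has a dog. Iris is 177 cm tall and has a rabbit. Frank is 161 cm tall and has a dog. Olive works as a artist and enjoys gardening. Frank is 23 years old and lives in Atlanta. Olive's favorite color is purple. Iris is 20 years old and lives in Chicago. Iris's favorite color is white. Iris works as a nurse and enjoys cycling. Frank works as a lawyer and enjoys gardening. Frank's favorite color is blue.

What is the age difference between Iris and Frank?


|20 - 23| = 3

3


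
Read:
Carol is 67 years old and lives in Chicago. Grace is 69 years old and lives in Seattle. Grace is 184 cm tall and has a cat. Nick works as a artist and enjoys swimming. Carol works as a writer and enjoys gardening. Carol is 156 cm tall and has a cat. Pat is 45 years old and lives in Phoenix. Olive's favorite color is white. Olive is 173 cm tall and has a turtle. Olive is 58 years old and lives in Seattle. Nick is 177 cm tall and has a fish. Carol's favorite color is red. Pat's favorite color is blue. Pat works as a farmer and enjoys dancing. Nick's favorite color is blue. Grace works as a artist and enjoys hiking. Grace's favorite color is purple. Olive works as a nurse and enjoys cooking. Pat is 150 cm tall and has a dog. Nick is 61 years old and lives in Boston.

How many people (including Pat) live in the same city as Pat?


Pat lives in Phoenix. Count = 1

1


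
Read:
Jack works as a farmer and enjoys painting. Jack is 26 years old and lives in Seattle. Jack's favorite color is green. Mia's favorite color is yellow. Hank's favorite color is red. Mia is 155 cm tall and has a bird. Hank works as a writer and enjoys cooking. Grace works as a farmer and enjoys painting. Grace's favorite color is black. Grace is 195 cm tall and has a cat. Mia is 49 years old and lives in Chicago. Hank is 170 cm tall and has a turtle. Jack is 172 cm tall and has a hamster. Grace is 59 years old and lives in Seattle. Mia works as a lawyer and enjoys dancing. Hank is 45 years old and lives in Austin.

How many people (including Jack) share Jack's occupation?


Jack is a farmer. Count = 2

2


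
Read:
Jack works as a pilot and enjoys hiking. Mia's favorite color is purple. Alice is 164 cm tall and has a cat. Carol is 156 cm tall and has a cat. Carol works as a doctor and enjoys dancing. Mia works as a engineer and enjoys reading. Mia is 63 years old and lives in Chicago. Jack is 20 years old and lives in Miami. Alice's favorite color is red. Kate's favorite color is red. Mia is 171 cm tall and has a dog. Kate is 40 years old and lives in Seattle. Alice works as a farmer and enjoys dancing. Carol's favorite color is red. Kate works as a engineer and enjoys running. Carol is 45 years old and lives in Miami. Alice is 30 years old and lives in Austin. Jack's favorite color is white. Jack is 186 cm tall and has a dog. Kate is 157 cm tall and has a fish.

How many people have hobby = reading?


Count: 1

1


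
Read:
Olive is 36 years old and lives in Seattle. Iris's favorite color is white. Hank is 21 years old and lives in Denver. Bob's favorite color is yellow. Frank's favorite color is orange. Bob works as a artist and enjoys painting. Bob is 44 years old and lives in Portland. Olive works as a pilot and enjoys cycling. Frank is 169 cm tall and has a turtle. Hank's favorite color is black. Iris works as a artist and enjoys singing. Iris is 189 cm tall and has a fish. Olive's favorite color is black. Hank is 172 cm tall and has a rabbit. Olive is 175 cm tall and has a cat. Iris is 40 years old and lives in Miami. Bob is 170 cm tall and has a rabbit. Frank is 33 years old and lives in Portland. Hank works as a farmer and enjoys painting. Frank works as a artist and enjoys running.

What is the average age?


Sum=174, n=5, avg=34.8

34.8


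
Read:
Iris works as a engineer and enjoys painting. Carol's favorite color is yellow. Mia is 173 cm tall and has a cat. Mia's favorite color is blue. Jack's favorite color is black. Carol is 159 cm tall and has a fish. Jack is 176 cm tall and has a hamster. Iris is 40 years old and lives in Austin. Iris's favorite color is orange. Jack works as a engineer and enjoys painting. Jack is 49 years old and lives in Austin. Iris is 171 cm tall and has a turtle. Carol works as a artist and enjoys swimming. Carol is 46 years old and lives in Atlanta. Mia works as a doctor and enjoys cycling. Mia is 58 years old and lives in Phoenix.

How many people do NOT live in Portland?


Not in Portland: 4

4


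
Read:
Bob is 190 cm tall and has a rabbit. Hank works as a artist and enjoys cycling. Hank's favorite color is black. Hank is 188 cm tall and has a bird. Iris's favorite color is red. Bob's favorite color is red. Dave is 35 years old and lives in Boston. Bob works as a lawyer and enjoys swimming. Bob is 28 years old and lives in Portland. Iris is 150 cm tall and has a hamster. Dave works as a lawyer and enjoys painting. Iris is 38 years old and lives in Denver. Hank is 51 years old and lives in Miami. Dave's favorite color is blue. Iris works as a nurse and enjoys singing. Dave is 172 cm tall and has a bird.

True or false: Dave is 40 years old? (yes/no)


Dave is actually 35. no

no


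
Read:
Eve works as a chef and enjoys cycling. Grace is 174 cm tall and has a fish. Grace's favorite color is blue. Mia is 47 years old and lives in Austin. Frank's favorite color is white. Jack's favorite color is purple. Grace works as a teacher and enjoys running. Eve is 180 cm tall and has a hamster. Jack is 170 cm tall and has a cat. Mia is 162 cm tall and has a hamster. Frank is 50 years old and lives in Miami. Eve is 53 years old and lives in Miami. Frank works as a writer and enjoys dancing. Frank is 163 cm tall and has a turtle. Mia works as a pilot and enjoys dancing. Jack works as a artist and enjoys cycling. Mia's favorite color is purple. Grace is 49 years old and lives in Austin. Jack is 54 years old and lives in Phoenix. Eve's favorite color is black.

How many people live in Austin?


Count in Austin: 2

2


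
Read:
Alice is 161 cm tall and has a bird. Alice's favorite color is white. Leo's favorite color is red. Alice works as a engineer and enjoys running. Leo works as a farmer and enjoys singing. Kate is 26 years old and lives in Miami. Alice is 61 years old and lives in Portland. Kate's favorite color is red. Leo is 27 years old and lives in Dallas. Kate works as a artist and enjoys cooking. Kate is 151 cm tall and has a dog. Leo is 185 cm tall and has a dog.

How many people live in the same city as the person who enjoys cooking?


Person with hobby cooking is Kate, city Miami. Count = 1

1


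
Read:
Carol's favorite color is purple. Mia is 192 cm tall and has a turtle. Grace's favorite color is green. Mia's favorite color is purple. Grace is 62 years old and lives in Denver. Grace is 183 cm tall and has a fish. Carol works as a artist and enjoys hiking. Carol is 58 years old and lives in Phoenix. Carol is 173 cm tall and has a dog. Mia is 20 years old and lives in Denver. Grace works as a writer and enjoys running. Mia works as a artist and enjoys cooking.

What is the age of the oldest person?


Oldest: Grace at 62

62


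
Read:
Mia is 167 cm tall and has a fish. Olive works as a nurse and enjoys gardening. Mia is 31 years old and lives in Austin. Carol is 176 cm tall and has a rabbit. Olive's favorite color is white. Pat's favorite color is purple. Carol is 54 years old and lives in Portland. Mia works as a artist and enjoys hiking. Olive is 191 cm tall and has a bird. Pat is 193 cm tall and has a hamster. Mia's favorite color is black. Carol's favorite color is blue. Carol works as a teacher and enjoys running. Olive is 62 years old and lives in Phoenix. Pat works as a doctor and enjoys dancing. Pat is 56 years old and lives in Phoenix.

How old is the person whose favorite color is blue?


Person with favorite color=blue is Carol, age 54

54


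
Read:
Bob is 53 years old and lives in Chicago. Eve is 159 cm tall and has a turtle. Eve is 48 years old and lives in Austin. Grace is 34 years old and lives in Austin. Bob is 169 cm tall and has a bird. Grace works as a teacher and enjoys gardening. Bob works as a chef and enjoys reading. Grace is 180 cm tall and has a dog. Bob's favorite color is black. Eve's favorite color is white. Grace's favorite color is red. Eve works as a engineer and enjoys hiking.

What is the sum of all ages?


48+34+53 = 135

135


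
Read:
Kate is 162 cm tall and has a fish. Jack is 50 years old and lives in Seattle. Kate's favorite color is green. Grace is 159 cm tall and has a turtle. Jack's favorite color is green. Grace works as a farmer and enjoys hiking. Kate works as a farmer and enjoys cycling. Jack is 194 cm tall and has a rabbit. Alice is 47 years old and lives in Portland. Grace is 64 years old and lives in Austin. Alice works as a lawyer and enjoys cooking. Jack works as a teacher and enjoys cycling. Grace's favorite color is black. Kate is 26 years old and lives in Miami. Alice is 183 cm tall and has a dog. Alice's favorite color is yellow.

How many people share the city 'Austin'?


Count: 1

1


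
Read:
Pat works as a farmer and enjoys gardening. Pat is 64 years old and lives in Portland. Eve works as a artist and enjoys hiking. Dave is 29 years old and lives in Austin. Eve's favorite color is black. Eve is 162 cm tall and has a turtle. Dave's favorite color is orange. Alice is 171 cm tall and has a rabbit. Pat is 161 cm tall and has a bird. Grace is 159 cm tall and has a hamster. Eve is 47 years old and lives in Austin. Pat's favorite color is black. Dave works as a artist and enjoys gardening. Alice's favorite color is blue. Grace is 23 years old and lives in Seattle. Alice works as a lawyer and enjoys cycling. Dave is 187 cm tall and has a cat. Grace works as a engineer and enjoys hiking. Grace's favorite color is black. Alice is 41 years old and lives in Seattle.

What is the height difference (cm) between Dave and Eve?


|187 - 162| = 25

25


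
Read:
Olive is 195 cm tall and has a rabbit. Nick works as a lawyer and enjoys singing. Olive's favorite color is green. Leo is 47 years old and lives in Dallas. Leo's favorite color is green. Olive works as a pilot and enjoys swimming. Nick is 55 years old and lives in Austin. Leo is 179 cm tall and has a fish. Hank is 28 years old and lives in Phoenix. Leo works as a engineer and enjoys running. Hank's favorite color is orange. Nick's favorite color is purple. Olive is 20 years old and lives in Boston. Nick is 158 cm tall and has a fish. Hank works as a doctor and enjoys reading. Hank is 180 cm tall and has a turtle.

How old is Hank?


Hank is 28 years old

28


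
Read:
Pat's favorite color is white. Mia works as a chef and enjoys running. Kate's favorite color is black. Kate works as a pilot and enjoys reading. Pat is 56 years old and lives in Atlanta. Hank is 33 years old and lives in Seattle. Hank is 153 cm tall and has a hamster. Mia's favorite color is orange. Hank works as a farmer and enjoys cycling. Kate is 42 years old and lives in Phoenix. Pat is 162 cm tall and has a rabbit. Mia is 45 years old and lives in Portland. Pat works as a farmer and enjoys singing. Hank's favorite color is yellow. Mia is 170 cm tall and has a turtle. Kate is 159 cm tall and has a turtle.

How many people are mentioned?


People: Kate, Hank, Pat, Mia. Count = 4

4


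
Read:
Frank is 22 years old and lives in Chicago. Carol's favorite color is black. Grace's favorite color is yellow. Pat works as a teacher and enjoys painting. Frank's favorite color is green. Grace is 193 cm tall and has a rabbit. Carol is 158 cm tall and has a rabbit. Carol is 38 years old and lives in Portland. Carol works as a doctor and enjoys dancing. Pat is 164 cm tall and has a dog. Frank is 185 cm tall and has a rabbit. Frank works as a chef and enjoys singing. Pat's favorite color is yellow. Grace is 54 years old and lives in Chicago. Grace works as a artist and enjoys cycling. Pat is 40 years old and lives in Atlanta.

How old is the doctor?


The doctor is Carol, age 38

38


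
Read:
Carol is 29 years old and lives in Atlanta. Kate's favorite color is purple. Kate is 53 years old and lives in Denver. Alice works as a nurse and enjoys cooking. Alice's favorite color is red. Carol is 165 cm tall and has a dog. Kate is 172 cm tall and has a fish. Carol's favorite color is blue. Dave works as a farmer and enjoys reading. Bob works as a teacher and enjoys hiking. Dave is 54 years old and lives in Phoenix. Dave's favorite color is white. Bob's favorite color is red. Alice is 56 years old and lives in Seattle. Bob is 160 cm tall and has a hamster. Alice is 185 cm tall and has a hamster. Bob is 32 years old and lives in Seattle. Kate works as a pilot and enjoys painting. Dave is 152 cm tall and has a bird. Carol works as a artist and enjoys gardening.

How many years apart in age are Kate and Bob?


53 vs 32, diff = 21

21


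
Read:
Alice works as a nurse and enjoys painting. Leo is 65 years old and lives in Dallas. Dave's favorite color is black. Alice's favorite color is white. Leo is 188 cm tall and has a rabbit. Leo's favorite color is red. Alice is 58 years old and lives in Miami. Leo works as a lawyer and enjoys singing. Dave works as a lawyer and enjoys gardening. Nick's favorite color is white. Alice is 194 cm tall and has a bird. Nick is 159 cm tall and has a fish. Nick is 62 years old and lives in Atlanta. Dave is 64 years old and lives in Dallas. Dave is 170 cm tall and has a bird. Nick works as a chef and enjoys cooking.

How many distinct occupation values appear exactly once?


Unique occupation values: 2

2


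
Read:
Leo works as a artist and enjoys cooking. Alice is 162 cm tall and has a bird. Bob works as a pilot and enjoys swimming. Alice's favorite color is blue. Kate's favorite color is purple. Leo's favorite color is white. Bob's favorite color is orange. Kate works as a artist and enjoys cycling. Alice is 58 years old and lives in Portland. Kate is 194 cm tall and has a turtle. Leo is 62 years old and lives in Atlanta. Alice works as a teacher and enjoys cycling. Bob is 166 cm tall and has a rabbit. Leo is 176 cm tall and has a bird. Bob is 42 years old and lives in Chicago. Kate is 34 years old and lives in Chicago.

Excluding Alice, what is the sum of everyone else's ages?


Sum (excluding Alice): 138

138


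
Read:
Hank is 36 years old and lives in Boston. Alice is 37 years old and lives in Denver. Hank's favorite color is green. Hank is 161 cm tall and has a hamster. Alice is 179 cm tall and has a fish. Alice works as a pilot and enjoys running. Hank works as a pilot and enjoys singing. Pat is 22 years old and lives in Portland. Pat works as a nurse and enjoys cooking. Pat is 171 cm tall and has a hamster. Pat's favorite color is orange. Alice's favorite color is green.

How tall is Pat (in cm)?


Pat is 171 cm tall

171


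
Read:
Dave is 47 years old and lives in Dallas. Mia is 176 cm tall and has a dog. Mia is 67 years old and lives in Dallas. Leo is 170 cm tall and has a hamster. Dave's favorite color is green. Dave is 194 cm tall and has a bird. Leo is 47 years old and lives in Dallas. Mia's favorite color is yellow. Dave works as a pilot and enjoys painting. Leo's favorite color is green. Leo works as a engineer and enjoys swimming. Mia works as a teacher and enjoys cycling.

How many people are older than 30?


Filter: 3

3


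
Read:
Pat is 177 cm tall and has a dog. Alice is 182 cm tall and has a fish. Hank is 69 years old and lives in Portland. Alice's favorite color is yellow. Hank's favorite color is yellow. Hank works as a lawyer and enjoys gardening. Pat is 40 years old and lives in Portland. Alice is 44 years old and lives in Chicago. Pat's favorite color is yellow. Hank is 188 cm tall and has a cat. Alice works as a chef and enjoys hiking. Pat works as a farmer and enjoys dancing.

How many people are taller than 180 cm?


Taller than 180: 2

2


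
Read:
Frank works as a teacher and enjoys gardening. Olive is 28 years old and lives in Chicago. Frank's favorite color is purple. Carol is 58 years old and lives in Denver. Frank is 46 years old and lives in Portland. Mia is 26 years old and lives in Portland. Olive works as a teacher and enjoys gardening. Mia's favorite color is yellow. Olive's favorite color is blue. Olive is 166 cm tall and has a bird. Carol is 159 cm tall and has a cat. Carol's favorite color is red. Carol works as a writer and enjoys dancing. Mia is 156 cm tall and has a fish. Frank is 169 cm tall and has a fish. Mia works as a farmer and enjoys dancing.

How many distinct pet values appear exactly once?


Unique pet values: 2

2


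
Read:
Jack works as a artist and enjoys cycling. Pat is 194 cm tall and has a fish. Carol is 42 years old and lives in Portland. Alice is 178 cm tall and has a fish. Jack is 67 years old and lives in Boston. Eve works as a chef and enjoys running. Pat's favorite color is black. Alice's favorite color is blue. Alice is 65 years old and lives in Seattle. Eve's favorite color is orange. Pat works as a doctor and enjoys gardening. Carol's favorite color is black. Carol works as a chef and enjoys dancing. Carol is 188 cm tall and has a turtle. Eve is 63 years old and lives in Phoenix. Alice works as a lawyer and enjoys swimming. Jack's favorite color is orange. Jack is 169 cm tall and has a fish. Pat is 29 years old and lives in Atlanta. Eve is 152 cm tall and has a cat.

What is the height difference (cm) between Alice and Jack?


|178 - 169| = 9

9


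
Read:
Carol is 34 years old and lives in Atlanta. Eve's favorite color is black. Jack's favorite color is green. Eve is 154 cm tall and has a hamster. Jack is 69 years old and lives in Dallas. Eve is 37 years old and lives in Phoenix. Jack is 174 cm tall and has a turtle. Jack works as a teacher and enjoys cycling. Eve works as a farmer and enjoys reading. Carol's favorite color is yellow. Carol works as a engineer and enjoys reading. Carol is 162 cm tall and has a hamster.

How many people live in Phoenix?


Count in Phoenix: 1

1


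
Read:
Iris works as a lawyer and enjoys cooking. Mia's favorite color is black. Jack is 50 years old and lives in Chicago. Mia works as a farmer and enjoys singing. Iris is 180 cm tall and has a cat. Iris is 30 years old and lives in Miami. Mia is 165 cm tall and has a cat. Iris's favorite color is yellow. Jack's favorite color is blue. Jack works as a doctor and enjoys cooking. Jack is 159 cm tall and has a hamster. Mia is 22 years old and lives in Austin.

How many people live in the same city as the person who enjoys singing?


Person with hobby singing is Mia, city Austin. Count = 1

1


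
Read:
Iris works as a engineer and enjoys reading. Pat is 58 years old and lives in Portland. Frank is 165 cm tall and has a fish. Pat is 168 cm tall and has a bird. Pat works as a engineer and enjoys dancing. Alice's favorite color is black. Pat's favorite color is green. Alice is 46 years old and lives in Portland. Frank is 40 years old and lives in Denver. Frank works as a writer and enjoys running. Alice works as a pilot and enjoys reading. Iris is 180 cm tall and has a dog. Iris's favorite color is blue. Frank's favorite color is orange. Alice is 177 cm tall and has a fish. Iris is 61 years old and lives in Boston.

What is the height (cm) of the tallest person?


Tallest: Iris at 180 cm

180


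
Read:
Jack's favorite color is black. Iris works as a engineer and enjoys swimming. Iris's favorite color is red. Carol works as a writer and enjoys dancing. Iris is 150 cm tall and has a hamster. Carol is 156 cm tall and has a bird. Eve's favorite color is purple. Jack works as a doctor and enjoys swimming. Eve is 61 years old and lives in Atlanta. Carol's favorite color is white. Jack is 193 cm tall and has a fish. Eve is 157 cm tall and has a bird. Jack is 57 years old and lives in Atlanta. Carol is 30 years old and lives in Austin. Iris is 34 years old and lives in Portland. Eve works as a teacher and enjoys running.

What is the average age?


Sum=182, n=4, avg=45.5

45.5


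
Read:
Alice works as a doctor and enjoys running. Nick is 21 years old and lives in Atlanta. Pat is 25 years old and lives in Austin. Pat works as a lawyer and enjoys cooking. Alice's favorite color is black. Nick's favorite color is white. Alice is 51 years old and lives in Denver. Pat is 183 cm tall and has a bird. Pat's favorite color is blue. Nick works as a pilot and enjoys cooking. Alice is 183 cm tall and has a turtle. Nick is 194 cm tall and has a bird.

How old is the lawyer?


The lawyer is Pat, age 25

25


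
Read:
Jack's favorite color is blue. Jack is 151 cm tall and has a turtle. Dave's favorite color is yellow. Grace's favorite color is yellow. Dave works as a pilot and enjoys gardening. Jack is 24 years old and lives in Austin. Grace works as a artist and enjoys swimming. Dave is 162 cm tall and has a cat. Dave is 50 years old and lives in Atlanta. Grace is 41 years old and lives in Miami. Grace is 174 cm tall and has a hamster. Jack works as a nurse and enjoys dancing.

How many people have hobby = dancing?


Count: 1

1


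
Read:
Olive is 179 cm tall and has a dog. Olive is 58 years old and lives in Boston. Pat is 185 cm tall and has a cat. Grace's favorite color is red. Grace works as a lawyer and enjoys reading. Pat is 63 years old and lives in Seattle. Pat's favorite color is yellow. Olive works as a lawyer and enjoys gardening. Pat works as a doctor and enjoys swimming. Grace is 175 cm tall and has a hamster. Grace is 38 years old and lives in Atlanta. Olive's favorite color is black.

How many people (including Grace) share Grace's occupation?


Grace is a lawyer. Count = 2

2


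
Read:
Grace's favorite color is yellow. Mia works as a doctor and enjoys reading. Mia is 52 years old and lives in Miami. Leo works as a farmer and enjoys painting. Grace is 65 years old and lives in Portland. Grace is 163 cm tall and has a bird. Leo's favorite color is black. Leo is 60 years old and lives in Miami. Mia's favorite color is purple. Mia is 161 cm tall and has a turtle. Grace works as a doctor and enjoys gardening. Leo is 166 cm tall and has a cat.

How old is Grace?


Grace is 65 years old

65


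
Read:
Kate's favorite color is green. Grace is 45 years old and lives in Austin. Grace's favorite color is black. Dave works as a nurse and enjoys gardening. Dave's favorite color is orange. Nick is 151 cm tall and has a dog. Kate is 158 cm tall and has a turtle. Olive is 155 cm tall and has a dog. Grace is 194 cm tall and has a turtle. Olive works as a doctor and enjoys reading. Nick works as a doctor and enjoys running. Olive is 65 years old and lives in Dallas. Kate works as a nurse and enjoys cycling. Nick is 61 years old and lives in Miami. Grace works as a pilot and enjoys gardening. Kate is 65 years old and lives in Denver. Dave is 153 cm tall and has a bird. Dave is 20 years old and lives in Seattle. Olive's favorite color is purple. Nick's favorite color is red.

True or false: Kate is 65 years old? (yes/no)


Kate is actually 65. yes

yes


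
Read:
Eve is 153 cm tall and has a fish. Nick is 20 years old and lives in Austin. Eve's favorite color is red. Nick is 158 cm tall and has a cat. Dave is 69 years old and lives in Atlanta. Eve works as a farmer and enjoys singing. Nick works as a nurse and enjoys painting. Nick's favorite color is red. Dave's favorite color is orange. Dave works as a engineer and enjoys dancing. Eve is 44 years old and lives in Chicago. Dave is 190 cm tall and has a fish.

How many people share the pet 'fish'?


Count: 2

2


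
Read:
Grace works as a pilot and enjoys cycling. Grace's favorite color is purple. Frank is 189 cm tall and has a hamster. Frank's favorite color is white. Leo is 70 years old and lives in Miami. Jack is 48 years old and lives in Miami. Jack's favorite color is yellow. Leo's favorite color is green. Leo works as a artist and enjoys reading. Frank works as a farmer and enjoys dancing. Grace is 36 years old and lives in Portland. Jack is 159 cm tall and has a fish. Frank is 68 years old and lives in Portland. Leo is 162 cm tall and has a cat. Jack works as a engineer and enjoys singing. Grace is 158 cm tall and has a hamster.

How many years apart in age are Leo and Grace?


70 vs 36, diff = 34

34


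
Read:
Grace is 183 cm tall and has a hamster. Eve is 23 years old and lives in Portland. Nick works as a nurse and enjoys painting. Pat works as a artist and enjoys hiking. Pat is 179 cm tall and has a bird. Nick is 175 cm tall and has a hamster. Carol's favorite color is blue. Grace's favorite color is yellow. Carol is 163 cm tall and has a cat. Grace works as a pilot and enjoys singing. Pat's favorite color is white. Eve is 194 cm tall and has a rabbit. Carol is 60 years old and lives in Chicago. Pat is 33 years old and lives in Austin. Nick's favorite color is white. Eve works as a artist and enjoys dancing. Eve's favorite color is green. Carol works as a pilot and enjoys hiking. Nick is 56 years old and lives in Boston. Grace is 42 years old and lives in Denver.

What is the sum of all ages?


56+33+42+23+60 = 214

214


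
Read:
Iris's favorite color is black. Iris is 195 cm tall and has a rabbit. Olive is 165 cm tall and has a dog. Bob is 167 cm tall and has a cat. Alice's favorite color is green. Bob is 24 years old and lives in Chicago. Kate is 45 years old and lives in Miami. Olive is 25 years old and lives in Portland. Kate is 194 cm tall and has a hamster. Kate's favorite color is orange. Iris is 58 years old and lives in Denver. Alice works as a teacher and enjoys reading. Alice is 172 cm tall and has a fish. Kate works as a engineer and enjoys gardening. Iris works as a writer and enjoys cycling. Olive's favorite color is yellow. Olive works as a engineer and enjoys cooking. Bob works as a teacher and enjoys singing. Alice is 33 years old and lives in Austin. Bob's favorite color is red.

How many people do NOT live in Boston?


Not in Boston: 5

5


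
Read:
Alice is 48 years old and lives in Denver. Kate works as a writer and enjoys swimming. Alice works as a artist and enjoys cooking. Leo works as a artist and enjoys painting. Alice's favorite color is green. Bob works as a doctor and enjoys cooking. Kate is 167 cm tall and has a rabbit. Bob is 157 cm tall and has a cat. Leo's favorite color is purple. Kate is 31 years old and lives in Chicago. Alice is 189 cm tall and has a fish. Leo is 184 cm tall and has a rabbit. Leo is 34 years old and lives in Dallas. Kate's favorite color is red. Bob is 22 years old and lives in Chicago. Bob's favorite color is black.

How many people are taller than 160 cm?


Taller than 160: 3

3


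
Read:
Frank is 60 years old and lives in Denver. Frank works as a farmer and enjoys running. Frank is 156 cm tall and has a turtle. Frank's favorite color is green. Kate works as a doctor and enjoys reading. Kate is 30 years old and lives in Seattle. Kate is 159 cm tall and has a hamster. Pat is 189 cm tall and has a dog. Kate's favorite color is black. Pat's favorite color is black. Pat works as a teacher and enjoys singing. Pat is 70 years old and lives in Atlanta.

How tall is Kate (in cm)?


Kate is 159 cm tall

159


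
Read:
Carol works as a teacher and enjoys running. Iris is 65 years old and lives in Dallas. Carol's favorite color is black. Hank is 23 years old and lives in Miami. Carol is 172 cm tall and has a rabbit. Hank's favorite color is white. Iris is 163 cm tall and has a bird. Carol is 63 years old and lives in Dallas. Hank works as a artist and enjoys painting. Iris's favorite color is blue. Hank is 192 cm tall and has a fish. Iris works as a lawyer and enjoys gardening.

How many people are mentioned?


People: Iris, Carol, Hank. Count = 3

3


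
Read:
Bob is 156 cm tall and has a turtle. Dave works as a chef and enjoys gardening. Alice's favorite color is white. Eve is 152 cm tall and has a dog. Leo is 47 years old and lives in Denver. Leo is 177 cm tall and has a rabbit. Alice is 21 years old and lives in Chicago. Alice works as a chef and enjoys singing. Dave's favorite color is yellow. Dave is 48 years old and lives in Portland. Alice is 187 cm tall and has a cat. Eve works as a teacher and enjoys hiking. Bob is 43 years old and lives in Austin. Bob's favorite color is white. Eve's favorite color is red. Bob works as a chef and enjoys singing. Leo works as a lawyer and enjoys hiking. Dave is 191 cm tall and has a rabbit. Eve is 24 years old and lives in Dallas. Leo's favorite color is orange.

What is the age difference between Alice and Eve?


|21 - 24| = 3

3


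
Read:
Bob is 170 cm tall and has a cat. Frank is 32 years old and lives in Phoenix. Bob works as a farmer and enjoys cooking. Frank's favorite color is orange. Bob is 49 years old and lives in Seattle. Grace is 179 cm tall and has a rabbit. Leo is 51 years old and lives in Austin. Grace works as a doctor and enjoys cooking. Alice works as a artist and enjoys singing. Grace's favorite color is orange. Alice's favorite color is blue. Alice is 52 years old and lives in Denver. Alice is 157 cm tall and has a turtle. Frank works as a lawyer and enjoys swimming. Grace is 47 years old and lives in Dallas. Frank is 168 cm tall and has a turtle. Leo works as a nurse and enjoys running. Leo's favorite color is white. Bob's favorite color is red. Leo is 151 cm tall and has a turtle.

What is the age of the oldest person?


Oldest: Alice at 52

52


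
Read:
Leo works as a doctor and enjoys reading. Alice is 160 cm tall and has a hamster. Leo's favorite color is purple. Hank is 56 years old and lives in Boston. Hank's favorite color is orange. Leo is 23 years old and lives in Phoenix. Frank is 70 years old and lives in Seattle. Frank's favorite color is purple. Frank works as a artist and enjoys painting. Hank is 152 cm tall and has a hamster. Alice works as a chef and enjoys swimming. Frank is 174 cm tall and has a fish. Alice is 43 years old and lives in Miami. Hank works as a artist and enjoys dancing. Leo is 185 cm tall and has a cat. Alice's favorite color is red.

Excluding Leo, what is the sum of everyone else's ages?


Sum (excluding Leo): 169

169


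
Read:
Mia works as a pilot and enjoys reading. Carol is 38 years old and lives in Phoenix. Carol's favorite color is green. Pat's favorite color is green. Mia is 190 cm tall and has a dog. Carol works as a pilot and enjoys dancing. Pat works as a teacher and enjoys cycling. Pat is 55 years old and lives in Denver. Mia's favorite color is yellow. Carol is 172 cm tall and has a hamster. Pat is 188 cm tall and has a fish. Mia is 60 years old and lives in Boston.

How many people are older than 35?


Filter: 3

3


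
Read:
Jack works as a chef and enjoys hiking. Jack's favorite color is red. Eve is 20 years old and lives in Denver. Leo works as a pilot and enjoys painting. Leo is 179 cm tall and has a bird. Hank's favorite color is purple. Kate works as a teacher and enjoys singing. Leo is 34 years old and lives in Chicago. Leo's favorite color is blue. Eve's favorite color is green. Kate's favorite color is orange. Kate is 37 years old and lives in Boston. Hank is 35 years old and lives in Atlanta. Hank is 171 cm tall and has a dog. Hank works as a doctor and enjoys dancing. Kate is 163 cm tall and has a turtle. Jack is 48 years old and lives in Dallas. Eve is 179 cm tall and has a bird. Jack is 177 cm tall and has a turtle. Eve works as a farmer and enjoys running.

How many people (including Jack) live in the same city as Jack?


Jack lives in Dallas. Count = 1

1


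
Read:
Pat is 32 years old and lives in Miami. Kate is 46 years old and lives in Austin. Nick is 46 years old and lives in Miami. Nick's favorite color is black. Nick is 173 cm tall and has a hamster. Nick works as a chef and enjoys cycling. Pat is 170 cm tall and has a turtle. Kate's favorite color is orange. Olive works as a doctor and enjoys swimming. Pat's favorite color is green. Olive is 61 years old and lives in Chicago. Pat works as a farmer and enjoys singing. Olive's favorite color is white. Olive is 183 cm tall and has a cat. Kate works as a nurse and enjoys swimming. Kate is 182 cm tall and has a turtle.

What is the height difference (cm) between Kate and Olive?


|182 - 183| = 1

1


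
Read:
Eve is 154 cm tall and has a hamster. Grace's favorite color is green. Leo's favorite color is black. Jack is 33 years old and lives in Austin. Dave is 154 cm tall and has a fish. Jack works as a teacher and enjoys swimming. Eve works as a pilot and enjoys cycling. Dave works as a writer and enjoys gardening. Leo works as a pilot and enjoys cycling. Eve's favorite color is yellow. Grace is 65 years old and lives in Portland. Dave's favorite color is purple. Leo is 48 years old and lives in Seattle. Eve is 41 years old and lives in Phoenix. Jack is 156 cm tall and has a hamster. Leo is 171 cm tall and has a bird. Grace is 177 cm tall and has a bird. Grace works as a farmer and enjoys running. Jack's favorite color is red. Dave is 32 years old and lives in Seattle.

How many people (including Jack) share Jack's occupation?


Jack is a teacher. Count = 1

1


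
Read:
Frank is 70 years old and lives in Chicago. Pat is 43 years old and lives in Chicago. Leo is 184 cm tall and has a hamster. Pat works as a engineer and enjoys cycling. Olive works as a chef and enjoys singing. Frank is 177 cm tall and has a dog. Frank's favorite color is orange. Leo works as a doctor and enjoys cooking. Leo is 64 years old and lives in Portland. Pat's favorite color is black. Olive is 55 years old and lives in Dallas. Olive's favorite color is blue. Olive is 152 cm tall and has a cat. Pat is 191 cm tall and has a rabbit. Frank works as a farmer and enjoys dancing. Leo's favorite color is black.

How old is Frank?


Frank is 70 years old

70


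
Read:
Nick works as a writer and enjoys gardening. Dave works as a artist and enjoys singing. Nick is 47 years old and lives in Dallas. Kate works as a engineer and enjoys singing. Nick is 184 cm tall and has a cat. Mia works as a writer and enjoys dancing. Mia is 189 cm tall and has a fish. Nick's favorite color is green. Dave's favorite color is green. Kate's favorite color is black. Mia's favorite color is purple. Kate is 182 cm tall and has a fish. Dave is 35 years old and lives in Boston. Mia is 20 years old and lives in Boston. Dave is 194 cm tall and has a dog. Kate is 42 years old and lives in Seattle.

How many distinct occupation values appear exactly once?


Unique occupation values: 2

2
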